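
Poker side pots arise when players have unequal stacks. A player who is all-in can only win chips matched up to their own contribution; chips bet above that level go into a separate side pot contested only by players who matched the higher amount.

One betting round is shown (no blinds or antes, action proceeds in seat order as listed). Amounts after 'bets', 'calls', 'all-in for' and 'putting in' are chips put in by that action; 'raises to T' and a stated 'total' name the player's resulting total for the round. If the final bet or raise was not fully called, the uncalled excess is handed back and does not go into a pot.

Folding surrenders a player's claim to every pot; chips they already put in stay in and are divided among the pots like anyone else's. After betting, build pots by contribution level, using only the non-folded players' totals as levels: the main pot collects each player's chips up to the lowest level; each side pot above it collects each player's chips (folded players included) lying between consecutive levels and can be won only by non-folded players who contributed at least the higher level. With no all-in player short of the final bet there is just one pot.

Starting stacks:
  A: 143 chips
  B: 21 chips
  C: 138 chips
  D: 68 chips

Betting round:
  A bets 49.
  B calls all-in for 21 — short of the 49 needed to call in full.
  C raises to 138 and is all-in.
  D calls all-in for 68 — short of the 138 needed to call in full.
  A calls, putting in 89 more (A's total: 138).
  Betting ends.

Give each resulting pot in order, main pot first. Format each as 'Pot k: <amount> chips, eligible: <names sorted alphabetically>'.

Pot 1: 84 chips, eligible: A, B, C, D
Pot 2: 141 chips, eligible: A, C, D
Pot 3: 140 chips, eligible: A, C

Derivation:
Contributions: A=138, B=21, C=138, D=68
Pot levels (distinct totals of non-folded players): 21, 68, 138
Layer 1-21: 21 each from A, B, C, D = 21*4 = 84 chips; eligible A, B, C, D
Layer 22-68: 47 each from A, C, D = 47*3 = 141 chips; eligible A, C, D
Layer 69-138: 70 each from A, C = 70*2 = 140 chips; eligible A, C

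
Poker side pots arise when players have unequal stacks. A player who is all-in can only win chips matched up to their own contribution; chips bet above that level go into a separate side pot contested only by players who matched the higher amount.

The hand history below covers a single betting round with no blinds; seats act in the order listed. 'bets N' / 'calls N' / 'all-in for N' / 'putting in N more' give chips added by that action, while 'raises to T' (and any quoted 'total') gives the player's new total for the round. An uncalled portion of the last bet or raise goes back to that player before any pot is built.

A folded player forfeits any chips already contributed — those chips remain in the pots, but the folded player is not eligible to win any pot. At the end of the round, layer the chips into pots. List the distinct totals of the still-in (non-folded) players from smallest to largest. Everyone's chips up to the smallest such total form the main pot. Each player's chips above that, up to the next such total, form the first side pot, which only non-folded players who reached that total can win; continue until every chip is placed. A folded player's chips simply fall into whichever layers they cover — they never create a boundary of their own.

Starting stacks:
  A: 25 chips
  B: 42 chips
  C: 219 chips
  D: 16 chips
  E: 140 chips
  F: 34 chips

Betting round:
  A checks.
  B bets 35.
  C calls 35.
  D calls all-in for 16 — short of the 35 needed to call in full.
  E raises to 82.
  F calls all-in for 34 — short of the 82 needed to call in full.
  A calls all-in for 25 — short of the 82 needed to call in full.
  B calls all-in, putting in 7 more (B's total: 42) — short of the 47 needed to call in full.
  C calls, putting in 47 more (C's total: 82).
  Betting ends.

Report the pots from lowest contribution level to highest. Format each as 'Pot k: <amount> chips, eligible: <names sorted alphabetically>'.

Contributions: A=25, B=42, C=82, D=16, E=82, F=34
Pot levels (distinct totals of non-folded players): 16, 25, 34, 42, 82
Layer 1-16: 16 each from A, B, C, D, E, F = 16*6 = 96 chips; eligible A, B, C, D, E, F
Layer 17-25: 9 each from A, B, C, E, F = 9*5 = 45 chips; eligible A, B, C, E, F
Layer 26-34: 9 each from B, C, E, F = 9*4 = 36 chips; eligible B, C, E, F
Layer 35-42: 8 each from B, C, E = 8*3 = 24 chips; eligible B, C, E
Layer 43-82: 40 each from C, E = 40*2 = 80 chips; eligible C, E

Pot 1: 96 chips, eligible: A, B, C, D, E, F
Pot 2: 45 chips, eligible: A, B, C, E, F
Pot 3: 36 chips, eligible: B, C, E, F
Pot 4: 24 chips, eligible: B, C, E
Pot 5: 80 chips, eligible: C, E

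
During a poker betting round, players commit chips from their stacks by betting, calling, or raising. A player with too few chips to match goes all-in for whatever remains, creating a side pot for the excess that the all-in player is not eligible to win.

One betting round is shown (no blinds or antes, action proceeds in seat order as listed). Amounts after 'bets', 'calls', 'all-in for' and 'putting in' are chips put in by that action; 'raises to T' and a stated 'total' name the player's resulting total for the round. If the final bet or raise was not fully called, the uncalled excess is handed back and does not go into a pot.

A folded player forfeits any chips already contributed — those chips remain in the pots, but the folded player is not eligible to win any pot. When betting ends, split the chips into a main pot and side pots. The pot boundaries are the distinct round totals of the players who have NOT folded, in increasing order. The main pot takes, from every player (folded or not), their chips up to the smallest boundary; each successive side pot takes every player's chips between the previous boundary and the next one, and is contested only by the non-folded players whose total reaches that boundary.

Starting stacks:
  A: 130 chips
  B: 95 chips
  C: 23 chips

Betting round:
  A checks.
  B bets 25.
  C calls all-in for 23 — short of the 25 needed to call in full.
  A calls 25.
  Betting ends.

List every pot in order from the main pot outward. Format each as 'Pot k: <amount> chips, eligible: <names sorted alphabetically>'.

Contributions: A=25, B=25, C=23
Pot levels (distinct totals of non-folded players): 23, 25
Layer 1-23: 23 each from A, B, C = 23*3 = 69 chips; eligible A, B, C
Layer 24-25: 2 each from A, B = 2*2 = 4 chips; eligible A, B

Pot 1: 69 chips, eligible: A, B, C
Pot 2: 4 chips, eligible: A, B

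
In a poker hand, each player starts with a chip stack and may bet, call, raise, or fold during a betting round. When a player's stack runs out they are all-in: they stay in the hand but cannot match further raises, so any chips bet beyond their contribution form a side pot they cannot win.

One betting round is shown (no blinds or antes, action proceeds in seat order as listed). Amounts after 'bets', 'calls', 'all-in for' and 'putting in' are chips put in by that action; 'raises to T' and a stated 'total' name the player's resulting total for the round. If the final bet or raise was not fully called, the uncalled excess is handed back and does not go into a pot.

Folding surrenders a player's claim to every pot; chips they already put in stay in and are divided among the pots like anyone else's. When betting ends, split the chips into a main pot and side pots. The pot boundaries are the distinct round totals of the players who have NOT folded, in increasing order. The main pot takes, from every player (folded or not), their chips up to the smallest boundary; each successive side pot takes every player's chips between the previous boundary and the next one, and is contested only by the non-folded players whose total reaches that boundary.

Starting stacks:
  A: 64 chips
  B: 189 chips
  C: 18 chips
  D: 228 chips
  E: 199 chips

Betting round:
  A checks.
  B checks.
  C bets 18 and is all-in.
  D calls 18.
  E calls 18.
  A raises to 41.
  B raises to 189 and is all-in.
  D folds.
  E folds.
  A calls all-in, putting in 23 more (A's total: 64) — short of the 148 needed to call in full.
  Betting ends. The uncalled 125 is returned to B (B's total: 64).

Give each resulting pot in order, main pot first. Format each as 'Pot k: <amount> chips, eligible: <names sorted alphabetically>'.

Pot 1: 90 chips, eligible: A, B, C
Pot 2: 92 chips, eligible: A, B

Derivation:
Contributions (after 125 returned to B): A=64, B=64, C=18, D=18, E=18
Folded: D, E
Pot levels (distinct totals of non-folded players): 18, 64
Layer 1-18: 18 each from A, B, C, D, E = 18*5 = 90 chips; eligible A, B, C
Layer 19-64: 46 each from A, B = 46*2 = 92 chips; eligible A, B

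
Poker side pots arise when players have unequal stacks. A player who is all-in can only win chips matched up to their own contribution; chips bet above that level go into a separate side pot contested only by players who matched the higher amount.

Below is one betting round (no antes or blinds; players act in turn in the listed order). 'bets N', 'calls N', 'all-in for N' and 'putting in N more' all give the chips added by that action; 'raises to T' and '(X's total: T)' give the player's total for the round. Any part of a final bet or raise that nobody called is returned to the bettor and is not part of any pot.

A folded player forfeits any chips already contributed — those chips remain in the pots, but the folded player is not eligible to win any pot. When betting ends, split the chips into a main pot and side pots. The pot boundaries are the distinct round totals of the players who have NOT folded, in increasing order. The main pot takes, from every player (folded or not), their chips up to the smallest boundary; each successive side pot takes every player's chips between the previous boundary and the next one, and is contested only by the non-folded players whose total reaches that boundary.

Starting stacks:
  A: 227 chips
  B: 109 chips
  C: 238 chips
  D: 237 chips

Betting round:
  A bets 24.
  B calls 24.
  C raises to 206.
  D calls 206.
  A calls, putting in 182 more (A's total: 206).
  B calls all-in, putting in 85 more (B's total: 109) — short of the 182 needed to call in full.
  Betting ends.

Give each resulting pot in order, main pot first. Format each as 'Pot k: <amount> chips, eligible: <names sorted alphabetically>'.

Pot 1: 436 chips, eligible: A, B, C, D
Pot 2: 291 chips, eligible: A, C, D

Derivation:
Contributions: A=206, B=109, C=206, D=206
Pot levels (distinct totals of non-folded players): 109, 206
Layer 1-109: 109 each from A, B, C, D = 109*4 = 436 chips; eligible A, B, C, D
Layer 110-206: 97 each from A, C, D = 97*3 = 291 chips; eligible A, C, D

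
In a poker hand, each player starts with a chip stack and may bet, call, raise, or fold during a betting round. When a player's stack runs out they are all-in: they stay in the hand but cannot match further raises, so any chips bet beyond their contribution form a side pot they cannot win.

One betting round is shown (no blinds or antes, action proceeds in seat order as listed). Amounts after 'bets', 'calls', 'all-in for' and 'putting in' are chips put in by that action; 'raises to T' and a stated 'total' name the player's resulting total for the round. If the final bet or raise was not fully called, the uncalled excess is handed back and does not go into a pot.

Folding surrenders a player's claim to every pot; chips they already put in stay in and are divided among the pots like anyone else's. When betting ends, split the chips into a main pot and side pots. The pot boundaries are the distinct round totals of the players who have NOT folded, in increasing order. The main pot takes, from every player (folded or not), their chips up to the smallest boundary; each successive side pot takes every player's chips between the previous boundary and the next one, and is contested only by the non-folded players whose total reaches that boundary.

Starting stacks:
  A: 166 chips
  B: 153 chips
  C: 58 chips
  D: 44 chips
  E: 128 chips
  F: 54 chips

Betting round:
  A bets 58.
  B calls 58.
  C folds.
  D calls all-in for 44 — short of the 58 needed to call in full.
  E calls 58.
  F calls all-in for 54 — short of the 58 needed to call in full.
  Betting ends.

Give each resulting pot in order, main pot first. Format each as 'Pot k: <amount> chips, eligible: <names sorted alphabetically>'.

Contributions: A=58, B=58, D=44, E=58, F=54
Folded: C
Pot levels (distinct totals of non-folded players): 44, 54, 58
Layer 1-44: 44 each from A, B, D, E, F = 44*5 = 220 chips; eligible A, B, D, E, F
Layer 45-54: 10 each from A, B, E, F = 10*4 = 40 chips; eligible A, B, E, F
Layer 55-58: 4 each from A, B, E = 4*3 = 12 chips; eligible A, B, E

Pot 1: 220 chips, eligible: A, B, D, E, F
Pot 2: 40 chips, eligible: A, B, E, F
Pot 3: 12 chips, eligible: A, B, E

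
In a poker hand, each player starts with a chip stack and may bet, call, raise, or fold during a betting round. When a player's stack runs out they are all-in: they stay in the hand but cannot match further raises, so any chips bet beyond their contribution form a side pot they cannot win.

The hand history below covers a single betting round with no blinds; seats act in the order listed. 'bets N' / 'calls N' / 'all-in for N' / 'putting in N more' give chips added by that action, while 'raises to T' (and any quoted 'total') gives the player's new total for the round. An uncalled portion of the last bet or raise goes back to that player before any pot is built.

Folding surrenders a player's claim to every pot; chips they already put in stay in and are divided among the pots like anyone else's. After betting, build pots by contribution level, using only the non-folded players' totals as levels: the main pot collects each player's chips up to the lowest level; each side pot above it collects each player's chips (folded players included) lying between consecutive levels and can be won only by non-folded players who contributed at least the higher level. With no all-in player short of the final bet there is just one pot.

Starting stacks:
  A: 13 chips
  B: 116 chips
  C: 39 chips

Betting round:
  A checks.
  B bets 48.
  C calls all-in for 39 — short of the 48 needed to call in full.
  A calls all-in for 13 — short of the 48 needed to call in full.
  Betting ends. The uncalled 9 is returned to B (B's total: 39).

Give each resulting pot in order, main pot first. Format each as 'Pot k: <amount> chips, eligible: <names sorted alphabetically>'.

Pot 1: 39 chips, eligible: A, B, C
Pot 2: 52 chips, eligible: B, C

Derivation:
Contributions (after 9 returned to B): A=13, B=39, C=39
Pot levels (distinct totals of non-folded players): 13, 39
Layer 1-13: 13 each from A, B, C = 13*3 = 39 chips; eligible A, B, C
Layer 14-39: 26 each from B, C = 26*2 = 52 chips; eligible B, C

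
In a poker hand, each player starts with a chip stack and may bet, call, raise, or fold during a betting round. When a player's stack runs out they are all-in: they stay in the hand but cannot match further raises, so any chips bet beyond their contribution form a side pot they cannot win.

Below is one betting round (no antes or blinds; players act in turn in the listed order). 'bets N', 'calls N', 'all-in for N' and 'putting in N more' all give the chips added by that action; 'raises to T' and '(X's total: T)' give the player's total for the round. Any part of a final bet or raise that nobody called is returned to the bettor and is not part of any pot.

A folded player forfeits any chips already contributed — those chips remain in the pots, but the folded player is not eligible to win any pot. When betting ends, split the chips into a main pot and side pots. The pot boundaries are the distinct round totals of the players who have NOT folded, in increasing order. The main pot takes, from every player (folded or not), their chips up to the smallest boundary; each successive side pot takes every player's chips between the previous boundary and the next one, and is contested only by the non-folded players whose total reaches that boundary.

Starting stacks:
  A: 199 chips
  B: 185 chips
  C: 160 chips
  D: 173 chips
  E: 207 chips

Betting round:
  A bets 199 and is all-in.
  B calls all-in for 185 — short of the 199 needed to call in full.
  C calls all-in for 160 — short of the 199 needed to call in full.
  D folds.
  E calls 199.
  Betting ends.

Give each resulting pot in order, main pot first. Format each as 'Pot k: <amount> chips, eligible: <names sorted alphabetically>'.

Pot 1: 640 chips, eligible: A, B, C, E
Pot 2: 75 chips, eligible: A, B, E
Pot 3: 28 chips, eligible: A, E

Derivation:
Contributions: A=199, B=185, C=160, E=199
Folded: D
Pot levels (distinct totals of non-folded players): 160, 185, 199
Layer 1-160: 160 each from A, B, C, E = 160*4 = 640 chips; eligible A, B, C, E
Layer 161-185: 25 each from A, B, E = 25*3 = 75 chips; eligible A, B, E
Layer 186-199: 14 each from A, E = 14*2 = 28 chips; eligible A, E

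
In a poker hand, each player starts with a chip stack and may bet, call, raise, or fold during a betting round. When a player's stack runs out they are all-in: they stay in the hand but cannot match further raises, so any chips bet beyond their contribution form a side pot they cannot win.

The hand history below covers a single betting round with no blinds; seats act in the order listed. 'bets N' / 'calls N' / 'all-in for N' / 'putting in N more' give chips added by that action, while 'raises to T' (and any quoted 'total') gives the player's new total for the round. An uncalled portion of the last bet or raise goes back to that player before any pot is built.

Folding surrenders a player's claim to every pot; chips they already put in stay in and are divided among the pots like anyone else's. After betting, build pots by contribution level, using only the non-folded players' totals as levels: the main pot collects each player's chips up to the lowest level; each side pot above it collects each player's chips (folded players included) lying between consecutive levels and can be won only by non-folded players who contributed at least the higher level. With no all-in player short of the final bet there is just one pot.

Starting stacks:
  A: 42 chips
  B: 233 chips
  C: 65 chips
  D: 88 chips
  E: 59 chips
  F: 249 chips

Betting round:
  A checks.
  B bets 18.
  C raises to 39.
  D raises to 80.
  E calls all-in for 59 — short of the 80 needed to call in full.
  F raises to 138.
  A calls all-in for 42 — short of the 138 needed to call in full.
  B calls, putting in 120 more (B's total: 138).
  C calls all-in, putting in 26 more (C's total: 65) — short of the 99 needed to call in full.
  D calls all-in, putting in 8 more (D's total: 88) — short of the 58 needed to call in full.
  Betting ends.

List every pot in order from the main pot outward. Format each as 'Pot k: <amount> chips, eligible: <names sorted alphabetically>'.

Contributions: A=42, B=138, C=65, D=88, E=59, F=138
Pot levels (distinct totals of non-folded players): 42, 59, 65, 88, 138
Layer 1-42: 42 each from A, B, C, D, E, F = 42*6 = 252 chips; eligible A, B, C, D, E, F
Layer 43-59: 17 each from B, C, D, E, F = 17*5 = 85 chips; eligible B, C, D, E, F
Layer 60-65: 6 each from B, C, D, F = 6*4 = 24 chips; eligible B, C, D, F
Layer 66-88: 23 each from B, D, F = 23*3 = 69 chips; eligible B, D, F
Layer 89-138: 50 each from B, F = 50*2 = 100 chips; eligible B, F

Pot 1: 252 chips, eligible: A, B, C, D, E, F
Pot 2: 85 chips, eligible: B, C, D, E, F
Pot 3: 24 chips, eligible: B, C, D, F
Pot 4: 69 chips, eligible: B, D, F
Pot 5: 100 chips, eligible: B, F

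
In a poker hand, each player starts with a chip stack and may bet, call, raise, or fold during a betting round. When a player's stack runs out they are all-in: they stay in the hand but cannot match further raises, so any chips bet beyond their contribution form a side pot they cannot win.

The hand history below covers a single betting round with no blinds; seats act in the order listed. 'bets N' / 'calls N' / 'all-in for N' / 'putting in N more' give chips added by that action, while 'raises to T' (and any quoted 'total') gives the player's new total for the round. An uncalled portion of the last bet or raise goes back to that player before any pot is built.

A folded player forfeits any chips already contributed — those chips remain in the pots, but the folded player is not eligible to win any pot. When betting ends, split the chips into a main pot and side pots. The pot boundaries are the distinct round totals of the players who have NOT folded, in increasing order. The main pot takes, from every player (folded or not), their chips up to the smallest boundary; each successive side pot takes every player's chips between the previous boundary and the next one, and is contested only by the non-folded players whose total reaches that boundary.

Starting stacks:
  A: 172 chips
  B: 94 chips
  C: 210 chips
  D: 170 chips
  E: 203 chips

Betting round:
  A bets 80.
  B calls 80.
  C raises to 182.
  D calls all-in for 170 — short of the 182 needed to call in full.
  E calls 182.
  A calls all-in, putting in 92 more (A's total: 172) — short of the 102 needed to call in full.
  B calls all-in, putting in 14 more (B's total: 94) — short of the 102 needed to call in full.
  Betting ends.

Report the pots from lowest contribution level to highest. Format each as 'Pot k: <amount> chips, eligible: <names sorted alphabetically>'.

Contributions: A=172, B=94, C=182, D=170, E=182
Pot levels (distinct totals of non-folded players): 94, 170, 172, 182
Layer 1-94: 94 each from A, B, C, D, E = 94*5 = 470 chips; eligible A, B, C, D, E
Layer 95-170: 76 each from A, C, D, E = 76*4 = 304 chips; eligible A, C, D, E
Layer 171-172: 2 each from A, C, E = 2*3 = 6 chips; eligible A, C, E
Layer 173-182: 10 each from C, E = 10*2 = 20 chips; eligible C, E

Pot 1: 470 chips, eligible: A, B, C, D, E
Pot 2: 304 chips, eligible: A, C, D, E
Pot 3: 6 chips, eligible: A, C, E
Pot 4: 20 chips, eligible: C, E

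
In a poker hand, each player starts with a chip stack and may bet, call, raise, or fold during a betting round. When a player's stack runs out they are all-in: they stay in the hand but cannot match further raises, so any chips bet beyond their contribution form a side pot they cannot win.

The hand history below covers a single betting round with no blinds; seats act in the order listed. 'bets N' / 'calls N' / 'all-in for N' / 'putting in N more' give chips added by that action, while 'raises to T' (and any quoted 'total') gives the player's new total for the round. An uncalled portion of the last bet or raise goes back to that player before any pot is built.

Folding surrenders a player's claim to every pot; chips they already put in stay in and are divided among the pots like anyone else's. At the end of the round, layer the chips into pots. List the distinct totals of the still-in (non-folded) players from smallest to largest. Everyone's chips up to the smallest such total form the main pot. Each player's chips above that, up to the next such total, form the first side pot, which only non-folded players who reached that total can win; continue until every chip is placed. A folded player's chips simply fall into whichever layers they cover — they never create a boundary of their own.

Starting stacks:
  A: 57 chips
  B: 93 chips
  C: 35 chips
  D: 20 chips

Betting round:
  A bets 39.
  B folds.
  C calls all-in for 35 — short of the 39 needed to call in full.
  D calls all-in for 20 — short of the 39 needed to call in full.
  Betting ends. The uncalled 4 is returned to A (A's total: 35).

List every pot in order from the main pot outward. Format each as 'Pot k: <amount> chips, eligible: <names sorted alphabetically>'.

Pot 1: 60 chips, eligible: A, C, D
Pot 2: 30 chips, eligible: A, C

Derivation:
Contributions (after 4 returned to A): A=35, C=35, D=20
Folded: B
Pot levels (distinct totals of non-folded players): 20, 35
Layer 1-20: 20 each from A, C, D = 20*3 = 60 chips; eligible A, C, D
Layer 21-35: 15 each from A, C = 15*2 = 30 chips; eligible A, C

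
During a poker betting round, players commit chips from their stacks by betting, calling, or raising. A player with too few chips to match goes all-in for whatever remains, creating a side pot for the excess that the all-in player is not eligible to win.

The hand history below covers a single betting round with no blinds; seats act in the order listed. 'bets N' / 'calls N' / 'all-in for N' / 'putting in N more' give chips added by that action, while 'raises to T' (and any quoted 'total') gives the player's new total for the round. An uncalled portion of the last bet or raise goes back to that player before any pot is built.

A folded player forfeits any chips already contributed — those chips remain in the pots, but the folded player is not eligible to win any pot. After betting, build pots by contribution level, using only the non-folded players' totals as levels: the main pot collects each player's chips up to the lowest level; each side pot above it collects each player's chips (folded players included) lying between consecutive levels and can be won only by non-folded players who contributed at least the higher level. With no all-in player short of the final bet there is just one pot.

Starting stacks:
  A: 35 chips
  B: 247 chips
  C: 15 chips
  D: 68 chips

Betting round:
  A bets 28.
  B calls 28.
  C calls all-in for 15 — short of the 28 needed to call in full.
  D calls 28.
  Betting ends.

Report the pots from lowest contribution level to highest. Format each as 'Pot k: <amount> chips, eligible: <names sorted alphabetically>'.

Contributions: A=28, B=28, C=15, D=28
Pot levels (distinct totals of non-folded players): 15, 28
Layer 1-15: 15 each from A, B, C, D = 15*4 = 60 chips; eligible A, B, C, D
Layer 16-28: 13 each from A, B, D = 13*3 = 39 chips; eligible A, B, D

Pot 1: 60 chips, eligible: A, B, C, D
Pot 2: 39 chips, eligible: A, B, D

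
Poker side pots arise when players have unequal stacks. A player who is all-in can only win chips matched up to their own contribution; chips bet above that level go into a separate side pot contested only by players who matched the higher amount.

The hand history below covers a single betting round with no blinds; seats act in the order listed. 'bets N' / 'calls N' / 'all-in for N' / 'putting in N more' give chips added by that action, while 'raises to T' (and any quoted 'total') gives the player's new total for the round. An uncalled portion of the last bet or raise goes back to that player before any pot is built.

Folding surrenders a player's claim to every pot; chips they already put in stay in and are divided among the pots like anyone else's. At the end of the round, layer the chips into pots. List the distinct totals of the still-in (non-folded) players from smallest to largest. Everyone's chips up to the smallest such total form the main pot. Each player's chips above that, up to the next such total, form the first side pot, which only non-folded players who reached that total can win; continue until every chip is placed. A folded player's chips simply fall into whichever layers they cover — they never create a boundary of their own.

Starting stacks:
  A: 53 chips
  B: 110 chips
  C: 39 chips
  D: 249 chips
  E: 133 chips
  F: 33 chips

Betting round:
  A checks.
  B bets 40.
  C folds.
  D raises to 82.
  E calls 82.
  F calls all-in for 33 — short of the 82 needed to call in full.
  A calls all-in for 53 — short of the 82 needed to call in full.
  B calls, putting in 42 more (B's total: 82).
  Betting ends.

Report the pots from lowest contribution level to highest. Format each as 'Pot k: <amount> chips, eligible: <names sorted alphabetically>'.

Pot 1: 165 chips, eligible: A, B, D, E, F
Pot 2: 80 chips, eligible: A, B, D, E
Pot 3: 87 chips, eligible: B, D, E

Derivation:
Contributions: A=53, B=82, D=82, E=82, F=33
Folded: C
Pot levels (distinct totals of non-folded players): 33, 53, 82
Layer 1-33: 33 each from A, B, D, E, F = 33*5 = 165 chips; eligible A, B, D, E, F
Layer 34-53: 20 each from A, B, D, E = 20*4 = 80 chips; eligible A, B, D, E
Layer 54-82: 29 each from B, D, E = 29*3 = 87 chips; eligible B, D, E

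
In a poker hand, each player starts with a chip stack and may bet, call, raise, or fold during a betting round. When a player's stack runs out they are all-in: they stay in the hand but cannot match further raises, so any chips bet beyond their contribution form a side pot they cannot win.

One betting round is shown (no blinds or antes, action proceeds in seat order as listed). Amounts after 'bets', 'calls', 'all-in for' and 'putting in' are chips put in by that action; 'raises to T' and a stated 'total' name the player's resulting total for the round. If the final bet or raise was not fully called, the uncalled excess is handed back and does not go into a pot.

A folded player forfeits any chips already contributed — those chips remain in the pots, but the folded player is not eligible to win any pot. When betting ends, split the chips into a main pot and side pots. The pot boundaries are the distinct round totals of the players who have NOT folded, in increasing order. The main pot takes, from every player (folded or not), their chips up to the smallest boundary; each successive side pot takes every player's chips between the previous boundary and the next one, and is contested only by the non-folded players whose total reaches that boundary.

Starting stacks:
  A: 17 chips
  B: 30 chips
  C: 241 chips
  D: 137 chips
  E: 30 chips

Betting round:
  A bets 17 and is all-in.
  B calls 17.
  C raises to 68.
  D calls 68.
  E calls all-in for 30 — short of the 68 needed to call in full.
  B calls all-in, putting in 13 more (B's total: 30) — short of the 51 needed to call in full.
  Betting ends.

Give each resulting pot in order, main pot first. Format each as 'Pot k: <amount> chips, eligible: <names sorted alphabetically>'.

Contributions: A=17, B=30, C=68, D=68, E=30
Pot levels (distinct totals of non-folded players): 17, 30, 68
Layer 1-17: 17 each from A, B, C, D, E = 17*5 = 85 chips; eligible A, B, C, D, E
Layer 18-30: 13 each from B, C, D, E = 13*4 = 52 chips; eligible B, C, D, E
Layer 31-68: 38 each from C, D = 38*2 = 76 chips; eligible C, D

Pot 1: 85 chips, eligible: A, B, C, D, E
Pot 2: 52 chips, eligible: B, C, D, E
Pot 3: 76 chips, eligible: C, D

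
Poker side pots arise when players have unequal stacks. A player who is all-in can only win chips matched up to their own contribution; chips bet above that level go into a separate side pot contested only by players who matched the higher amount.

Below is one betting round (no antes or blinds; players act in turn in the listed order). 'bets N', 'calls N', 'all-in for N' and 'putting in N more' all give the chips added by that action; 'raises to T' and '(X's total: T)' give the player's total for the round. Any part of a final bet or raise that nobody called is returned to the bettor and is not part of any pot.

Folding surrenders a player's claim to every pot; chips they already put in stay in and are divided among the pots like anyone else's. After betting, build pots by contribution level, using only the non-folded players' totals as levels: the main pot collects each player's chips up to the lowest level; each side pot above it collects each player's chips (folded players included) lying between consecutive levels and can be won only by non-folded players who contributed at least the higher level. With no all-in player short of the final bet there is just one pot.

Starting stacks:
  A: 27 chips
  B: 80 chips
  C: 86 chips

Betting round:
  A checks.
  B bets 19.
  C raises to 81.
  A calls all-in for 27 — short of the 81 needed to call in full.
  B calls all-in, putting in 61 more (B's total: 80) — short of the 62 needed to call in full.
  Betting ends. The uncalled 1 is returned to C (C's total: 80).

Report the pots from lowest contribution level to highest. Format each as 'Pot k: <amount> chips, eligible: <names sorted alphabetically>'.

Contributions (after 1 returned to C): A=27, B=80, C=80
Pot levels (distinct totals of non-folded players): 27, 80
Layer 1-27: 27 each from A, B, C = 27*3 = 81 chips; eligible A, B, C
Layer 28-80: 53 each from B, C = 53*2 = 106 chips; eligible B, C

Pot 1: 81 chips, eligible: A, B, C
Pot 2: 106 chips, eligible: B, C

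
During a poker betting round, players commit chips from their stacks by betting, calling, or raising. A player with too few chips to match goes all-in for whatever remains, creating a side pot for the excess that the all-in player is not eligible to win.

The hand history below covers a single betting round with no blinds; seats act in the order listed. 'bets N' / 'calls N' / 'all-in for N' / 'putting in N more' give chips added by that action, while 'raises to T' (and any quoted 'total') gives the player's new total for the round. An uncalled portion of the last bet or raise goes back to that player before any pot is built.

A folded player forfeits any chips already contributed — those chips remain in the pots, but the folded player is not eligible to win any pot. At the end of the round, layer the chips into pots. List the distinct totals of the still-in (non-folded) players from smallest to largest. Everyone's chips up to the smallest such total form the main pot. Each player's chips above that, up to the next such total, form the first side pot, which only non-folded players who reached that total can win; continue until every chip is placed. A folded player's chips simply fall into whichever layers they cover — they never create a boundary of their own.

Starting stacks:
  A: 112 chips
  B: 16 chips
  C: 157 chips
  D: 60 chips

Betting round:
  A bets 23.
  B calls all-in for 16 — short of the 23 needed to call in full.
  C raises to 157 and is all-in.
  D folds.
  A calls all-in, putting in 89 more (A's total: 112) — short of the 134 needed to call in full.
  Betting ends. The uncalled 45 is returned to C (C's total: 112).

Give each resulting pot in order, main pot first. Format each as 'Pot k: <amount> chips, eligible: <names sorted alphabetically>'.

Pot 1: 48 chips, eligible: A, B, C
Pot 2: 192 chips, eligible: A, C

Derivation:
Contributions (after 45 returned to C): A=112, B=16, C=112
Folded: D
Pot levels (distinct totals of non-folded players): 16, 112
Layer 1-16: 16 each from A, B, C = 16*3 = 48 chips; eligible A, B, C
Layer 17-112: 96 each from A, C = 96*2 = 192 chips; eligible A, C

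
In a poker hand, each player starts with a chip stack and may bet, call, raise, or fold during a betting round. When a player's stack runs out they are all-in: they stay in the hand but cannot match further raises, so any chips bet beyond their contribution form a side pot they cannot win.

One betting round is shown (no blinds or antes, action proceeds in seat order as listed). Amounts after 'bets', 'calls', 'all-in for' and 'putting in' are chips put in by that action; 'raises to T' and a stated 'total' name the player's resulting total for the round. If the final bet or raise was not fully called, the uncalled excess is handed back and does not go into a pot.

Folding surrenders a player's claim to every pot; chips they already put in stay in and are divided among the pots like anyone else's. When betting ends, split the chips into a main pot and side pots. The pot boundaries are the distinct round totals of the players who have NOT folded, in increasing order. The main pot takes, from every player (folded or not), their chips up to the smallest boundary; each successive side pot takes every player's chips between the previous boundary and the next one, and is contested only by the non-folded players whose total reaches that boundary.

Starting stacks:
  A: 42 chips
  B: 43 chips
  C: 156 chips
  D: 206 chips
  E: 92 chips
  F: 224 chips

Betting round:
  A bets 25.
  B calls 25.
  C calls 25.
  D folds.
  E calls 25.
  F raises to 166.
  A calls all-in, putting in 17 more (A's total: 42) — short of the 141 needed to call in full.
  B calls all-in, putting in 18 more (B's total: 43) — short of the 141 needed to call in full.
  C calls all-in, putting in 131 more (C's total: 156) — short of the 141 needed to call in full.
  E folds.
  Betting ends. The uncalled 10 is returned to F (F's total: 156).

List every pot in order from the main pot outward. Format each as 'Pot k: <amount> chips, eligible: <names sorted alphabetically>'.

Pot 1: 193 chips, eligible: A, B, C, F
Pot 2: 3 chips, eligible: B, C, F
Pot 3: 226 chips, eligible: C, F

Derivation:
Contributions (after 10 returned to F): A=42, B=43, C=156, E=25, F=156
Folded: D, E
Pot levels (distinct totals of non-folded players): 42, 43, 156
Layer 1-42: A 42 + B 42 + C 42 + E 25 + F 42 = 193 chips; eligible A, B, C, F
Layer 43-43: 1 each from B, C, F = 1*3 = 3 chips; eligible B, C, F
Layer 44-156: 113 each from C, F = 113*2 = 226 chips; eligible C, F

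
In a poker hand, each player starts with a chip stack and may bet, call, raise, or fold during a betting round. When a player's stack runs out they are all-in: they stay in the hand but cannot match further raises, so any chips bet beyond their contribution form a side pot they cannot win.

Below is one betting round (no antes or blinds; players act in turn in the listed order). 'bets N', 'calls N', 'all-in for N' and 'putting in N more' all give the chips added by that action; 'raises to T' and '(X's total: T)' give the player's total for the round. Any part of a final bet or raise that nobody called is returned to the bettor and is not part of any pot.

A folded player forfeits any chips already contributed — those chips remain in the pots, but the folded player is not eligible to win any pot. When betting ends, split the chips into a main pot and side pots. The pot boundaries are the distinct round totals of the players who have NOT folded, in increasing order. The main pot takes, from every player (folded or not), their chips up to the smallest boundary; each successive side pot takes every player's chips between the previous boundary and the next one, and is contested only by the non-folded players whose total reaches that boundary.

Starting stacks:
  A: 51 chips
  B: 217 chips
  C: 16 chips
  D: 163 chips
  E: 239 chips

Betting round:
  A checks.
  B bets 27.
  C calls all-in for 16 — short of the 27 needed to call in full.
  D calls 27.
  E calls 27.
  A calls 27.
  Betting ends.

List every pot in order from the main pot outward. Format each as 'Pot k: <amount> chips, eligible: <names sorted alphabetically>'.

Pot 1: 80 chips, eligible: A, B, C, D, E
Pot 2: 44 chips, eligible: A, B, D, E

Derivation:
Contributions: A=27, B=27, C=16, D=27, E=27
Pot levels (distinct totals of non-folded players): 16, 27
Layer 1-16: 16 each from A, B, C, D, E = 16*5 = 80 chips; eligible A, B, C, D, E
Layer 17-27: 11 each from A, B, D, E = 11*4 = 44 chips; eligible A, B, D, E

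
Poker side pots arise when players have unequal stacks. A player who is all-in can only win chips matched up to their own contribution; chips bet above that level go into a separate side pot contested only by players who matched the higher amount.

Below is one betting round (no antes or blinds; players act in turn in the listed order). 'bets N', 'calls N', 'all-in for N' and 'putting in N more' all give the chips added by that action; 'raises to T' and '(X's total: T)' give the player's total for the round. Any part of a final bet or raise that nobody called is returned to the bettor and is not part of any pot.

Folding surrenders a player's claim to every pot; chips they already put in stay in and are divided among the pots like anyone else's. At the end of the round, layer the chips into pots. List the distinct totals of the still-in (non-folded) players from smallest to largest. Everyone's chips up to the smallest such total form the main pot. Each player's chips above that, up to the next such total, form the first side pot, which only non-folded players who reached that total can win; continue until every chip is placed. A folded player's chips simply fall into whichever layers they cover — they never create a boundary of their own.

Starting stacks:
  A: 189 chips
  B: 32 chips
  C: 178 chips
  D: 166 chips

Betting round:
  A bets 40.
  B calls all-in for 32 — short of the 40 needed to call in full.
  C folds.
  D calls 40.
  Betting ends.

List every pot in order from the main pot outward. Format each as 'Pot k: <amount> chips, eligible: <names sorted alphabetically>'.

Contributions: A=40, B=32, D=40
Folded: C
Pot levels (distinct totals of non-folded players): 32, 40
Layer 1-32: 32 each from A, B, D = 32*3 = 96 chips; eligible A, B, D
Layer 33-40: 8 each from A, D = 8*2 = 16 chips; eligible A, D

Pot 1: 96 chips, eligible: A, B, D
Pot 2: 16 chips, eligible: A, D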